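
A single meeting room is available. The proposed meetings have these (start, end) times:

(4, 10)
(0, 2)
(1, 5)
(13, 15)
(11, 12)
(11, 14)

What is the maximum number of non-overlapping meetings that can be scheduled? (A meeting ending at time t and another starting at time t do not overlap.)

Sort by end time and greedily take each interval whose start is ≥ the last chosen end.
Sorted by end: (0,2)  (1,5)  (4,10)  (11,12)  (11,14)  (13,15)
take (0,2); skip (1,5); take (4,10); take (11,12); take (13,15).
Selected 4 meetings.

4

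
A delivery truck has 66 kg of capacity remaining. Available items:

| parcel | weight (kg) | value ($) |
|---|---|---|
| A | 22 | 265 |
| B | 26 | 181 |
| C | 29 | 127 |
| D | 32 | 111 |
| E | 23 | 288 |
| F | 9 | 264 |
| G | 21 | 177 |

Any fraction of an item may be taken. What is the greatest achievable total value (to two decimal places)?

918.14

Sort by value per unit weight and fill in that order.
Ratios (sorted): F 29.33, E 12.52, A 12.05, G 8.43, B 6.96, C 4.38, D 3.47
take F (9 @ 264); take E (23 @ 288); take A (22 @ 265); take 12/21 of G → 101.14. Capacity used 66/66.
Total value = 918.14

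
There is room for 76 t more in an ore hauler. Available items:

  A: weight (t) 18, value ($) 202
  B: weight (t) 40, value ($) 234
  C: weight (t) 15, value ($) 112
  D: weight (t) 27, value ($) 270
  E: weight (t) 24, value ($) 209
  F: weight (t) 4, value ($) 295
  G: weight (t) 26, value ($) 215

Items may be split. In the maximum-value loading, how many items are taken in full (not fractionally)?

Sort by value per unit weight and fill in that order.
Ratios (sorted): F 73.75, A 11.22, D 10.00, E 8.71, G 8.27, C 7.47, B 5.85
take F (4 @ 295); take A (18 @ 202); take D (27 @ 270); take E (24 @ 209); take 3/26 of G → 24.81. Capacity used 76/76.
4 item(s) taken whole; one partial (take 3/26 of G).

4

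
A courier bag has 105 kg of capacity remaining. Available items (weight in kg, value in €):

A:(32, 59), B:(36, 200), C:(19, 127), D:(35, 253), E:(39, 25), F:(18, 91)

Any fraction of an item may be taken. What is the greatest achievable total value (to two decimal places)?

655.83

Order: D (253/35=7.23) > C (127/19=6.68) > B (200/36=5.56) > F (91/18=5.06) > A (59/32=1.84) > E (25/39=0.64)
Fill: take D (35 @ 253) → take C (19 @ 127) → take B (36 @ 200) → take 15/18 of F → 75.83; 105/105 used.
Total value = 655.83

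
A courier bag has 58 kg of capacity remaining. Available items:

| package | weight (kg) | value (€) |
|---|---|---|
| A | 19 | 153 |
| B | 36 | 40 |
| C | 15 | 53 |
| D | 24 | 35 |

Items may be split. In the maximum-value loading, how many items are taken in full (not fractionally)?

Order: A (153/19=8.05) > C (53/15=3.53) > D (35/24=1.46) > B (40/36=1.11)
Fill: take A (19 @ 153) → take C (15 @ 53) → take D (24 @ 35); 58/58 used.
3 item(s) taken whole.

3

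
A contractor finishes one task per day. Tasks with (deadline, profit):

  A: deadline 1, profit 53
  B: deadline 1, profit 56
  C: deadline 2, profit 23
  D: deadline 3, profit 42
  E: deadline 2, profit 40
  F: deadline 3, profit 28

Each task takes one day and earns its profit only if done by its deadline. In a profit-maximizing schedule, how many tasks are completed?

Sort by profit descending; place each in the latest free slot ≤ its deadline.
By profit: B(d1,56), A(d1,53), D(d3,42), E(d2,40), F(d3,28), C(d2,23)
B→slot 1; A skipped; D→slot 3; E→slot 2; F skipped; C skipped.
3 of 6 scheduled.

3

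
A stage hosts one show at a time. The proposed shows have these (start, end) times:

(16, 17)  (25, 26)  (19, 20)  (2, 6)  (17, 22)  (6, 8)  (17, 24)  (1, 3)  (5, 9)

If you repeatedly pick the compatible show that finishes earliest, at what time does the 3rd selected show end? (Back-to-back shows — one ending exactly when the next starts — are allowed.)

Order by finish time; keep every interval that doesn't clash with the previous kept one.
By end time: (1,3), (2,6), (6,8), (5,9), (16,17), (19,20), (17,22), (17,24), (25,26).
Pick (1,3); next start ≥ 3 → (6,8); next start ≥ 8 → (16,17); next start ≥ 17 → (19,20); next start ≥ 20 → (25,26).
Selected: (1,3) (6,8) (16,17) (19,20) (25,26)

17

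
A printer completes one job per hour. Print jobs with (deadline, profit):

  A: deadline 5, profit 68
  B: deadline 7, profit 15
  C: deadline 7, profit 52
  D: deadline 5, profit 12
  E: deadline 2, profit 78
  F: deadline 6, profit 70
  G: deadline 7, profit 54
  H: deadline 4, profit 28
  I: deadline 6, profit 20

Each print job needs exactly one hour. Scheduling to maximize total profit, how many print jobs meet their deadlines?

7

Take jobs in profit order; each goes to the latest open slot no later than its deadline.
Profit order: E=78 F=70 A=68 G=54 C=52 H=28 I=20 B=15 D=12
Assign: E→slot 2, F→slot 6, A→slot 5, G→slot 7, C→slot 4, H→slot 3, I→slot 1, B skipped, D skipped.
Slots: [1:I] [2:E] [3:H] [4:C] [5:A] [6:F] [7:G]
7 of 9 scheduled.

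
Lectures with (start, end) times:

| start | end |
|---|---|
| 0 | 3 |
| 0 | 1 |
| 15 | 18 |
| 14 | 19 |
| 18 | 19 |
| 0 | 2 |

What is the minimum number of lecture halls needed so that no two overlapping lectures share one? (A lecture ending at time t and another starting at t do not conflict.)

Count concurrent intervals with a sweep; the peak is the room count.
Events (time:±→running): 0:+→1 0:+→2 0:+→3 … peak 3.

3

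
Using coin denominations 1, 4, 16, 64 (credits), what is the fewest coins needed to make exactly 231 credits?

231 = 3×64 + 2×16 + 1×4 + 3×1
Total coins = 3 + 2 + 1 + 3 = 9

9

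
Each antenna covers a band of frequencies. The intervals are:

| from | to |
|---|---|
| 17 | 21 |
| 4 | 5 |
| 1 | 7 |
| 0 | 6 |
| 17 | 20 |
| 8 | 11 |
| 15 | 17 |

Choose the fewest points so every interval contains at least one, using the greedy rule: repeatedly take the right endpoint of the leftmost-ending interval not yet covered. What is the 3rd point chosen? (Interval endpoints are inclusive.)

Process intervals by earliest right end; each time one isn't hit yet, stab at its right endpoint.
Sorted: [4,5] [0,6] [1,7] [8,11] [15,17] [17,20] [17,21]
{[4,5],[0,6],[1,7]} hit by 5; {[8,11]} hit by 11; {[15,17],[17,20],[17,21]} hit by 17.
Points: 5, 11, 17 (3 total).

17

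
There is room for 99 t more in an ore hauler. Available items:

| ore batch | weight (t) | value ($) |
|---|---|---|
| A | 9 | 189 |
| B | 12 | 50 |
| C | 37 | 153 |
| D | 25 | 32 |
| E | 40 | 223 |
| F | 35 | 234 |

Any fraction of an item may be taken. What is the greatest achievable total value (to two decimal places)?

708.41

Sort by value per unit weight and fill in that order.
Order: A (189/9=21.00) > F (234/35=6.69) > E (223/40=5.58) > B (50/12=4.17) > C (153/37=4.14) > D (32/25=1.28)
Fill: take A (9 @ 189) → take F (35 @ 234) → take E (40 @ 223) → take B (12 @ 50) → take 3/37 of C → 12.41; 99/99 used.
Total value = 708.41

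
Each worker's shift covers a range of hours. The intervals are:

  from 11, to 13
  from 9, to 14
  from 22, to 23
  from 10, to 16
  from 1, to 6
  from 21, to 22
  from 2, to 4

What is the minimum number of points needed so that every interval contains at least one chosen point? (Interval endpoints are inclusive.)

Sort by right endpoint; whenever an interval is uncovered, place a point at its right end.
By right end: [2,4]  [1,6]  [11,13]  [9,14]  [10,16]  [21,22]  [22,23]
[2,4] uncovered → point at 4; [11,13] uncovered → point at 13; [21,22] uncovered → point at 22.
Points: 4, 13, 22 (3 total).

3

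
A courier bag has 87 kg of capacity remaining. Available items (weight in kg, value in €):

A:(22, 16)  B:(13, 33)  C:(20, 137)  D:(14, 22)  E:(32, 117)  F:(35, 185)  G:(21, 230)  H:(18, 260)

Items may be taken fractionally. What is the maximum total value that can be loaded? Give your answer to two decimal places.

775.00

Sort by value per unit weight and fill in that order.
Ratios (sorted): H 14.44, G 10.95, C 6.85, F 5.29, E 3.66, B 2.54, D 1.57, A 0.73
take H (18 @ 260); take G (21 @ 230); take C (20 @ 137); take 28/35 of F → 148.00. Capacity used 87/87.
Total value = 775.00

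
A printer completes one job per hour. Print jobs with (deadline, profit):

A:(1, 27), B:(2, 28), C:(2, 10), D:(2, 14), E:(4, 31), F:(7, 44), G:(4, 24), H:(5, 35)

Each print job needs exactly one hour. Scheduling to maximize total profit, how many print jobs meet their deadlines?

By profit: F(d7,44), H(d5,35), E(d4,31), B(d2,28), A(d1,27), G(d4,24), D(d2,14), C(d2,10)
F→slot 7; H→slot 5; E→slot 4; B→slot 2; A→slot 1; G→slot 3; D skipped; C skipped.
6 of 8 scheduled.

6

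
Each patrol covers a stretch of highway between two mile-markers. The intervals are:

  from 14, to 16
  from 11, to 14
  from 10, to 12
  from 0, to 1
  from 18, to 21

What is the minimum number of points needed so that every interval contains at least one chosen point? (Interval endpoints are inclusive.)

By right end: [0,1]  [10,12]  [11,14]  [14,16]  [18,21]
[0,1] uncovered → point at 1; [10,12] uncovered → point at 12; [14,16] uncovered → point at 16; [18,21] uncovered → point at 21.
Points: 1, 12, 16, 21 (4 total).

4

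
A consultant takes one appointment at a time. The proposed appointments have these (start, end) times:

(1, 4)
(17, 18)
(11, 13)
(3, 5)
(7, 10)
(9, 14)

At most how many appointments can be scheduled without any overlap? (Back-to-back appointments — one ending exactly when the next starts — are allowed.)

Sort by end time and greedily take each interval whose start is ≥ the last chosen end.
By end time: (1,4), (3,5), (7,10), (11,13), (9,14), (17,18).
Pick (1,4); next start ≥ 4 → (7,10); next start ≥ 10 → (11,13); next start ≥ 13 → (17,18).
Selected 4 appointments.

4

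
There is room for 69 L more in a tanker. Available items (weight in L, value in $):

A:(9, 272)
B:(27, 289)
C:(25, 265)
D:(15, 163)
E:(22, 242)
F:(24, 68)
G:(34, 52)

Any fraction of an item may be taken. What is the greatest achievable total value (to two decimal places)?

923.19

Order: A (272/9=30.22) > E (242/22=11.00) > D (163/15=10.87) > B (289/27=10.70) > C (265/25=10.60) > F (68/24=2.83) > G (52/34=1.53)
Fill: take A (9 @ 272) → take E (22 @ 242) → take D (15 @ 163) → take 23/27 of B → 246.19; 69/69 used.
Total value = 923.19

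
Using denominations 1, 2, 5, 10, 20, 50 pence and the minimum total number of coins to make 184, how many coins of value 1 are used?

184 − 3×50→34 − 1×20→14 − 1×10→4 − 2×2→0
Count of 1: 0

0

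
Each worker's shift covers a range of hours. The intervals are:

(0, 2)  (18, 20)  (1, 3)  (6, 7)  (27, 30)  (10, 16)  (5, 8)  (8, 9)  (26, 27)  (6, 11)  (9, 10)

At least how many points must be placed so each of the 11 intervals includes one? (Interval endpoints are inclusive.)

6

Process intervals by earliest right end; each time one isn't hit yet, stab at its right endpoint.
Sorted: [0,2] [1,3] [6,7] [5,8] [8,9] [9,10] [6,11] [10,16] [18,20] [26,27] [27,30]
{[0,2],[1,3]} hit by 2; {[6,7],[5,8]} hit by 7; {[8,9],[9,10],[6,11]} hit by 9; {[10,16]} hit by 16; {[18,20]} hit by 20; {[26,27],[27,30]} hit by 27.
Points: 2, 7, 9, 16, 20, 27 (6 total).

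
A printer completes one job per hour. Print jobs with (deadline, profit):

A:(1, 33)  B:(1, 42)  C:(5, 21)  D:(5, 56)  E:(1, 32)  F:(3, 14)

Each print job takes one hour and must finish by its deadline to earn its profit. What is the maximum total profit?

133

Sort by profit descending; place each in the latest free slot ≤ its deadline.
Profit order: D=56 B=42 A=33 E=32 C=21 F=14
Assign: D→slot 5, B→slot 1, A skipped, E skipped, C→slot 4, F→slot 3.
Slots: [1:B] [3:F] [4:C] [5:D]
Profit = 42 + 14 + 21 + 56 = 133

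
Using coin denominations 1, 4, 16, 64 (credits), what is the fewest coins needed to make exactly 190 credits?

10

190 = 2×64 + 3×16 + 3×4 + 2×1
Total coins = 2 + 3 + 3 + 2 = 10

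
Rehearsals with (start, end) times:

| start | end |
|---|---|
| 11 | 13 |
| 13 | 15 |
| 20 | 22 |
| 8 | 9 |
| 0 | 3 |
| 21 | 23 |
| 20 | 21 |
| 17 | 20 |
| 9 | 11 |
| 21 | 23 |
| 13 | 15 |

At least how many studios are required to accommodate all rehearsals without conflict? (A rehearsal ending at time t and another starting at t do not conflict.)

3

Count concurrent intervals with a sweep; the peak is the room count.
Events (time:±→running): 0:+→1 3:-→0 8:+→1 9:-→0 9:+→1 11:-→0 11:+→1 13:-→0 13:+→1 13:+→2 15:-→1 15:-→0 17:+→1 20:-→0 20:+→1 20:+→2 21:-→1 21:+→2 21:+→3 … peak 3.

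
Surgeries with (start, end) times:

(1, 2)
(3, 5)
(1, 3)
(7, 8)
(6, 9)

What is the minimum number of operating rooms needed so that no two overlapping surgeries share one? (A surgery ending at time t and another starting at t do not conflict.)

Events (time:±→running): 1:+→1 1:+→2 … peak 2.

2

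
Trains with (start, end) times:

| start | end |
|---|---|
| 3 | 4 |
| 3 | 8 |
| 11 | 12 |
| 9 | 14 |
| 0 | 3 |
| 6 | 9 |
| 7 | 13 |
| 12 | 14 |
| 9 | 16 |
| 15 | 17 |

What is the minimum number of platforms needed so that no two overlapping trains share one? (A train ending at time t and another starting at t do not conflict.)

Count concurrent intervals with a sweep; the peak is the room count.
Events (time:±→running): 0:+→1 3:-→0 3:+→1 3:+→2 4:-→1 6:+→2 7:+→3 8:-→2 9:-→1 9:+→2 9:+→3 11:+→4 … peak 4.

4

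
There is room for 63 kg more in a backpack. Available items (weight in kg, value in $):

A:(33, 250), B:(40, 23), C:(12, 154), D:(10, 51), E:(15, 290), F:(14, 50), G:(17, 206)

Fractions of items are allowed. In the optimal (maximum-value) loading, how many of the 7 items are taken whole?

3

Greedy by value/weight ratio, highest first.
Ratios (sorted): E 19.33, C 12.83, G 12.12, A 7.58, D 5.10, F 3.57, B 0.57
take E (15 @ 290); take C (12 @ 154); take G (17 @ 206); take 19/33 of A → 143.94. Capacity used 63/63.
3 item(s) taken whole; one partial (take 19/33 of A).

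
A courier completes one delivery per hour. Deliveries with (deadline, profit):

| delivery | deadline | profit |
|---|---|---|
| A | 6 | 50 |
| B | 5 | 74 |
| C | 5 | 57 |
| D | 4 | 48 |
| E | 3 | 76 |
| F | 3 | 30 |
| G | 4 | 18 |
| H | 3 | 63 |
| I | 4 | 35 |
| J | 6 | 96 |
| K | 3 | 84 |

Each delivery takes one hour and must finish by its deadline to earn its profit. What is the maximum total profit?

Profit order: J=96 K=84 E=76 B=74 H=63 C=57 A=50 D=48 I=35 F=30 G=18
Assign: J→slot 6, K→slot 3, E→slot 2, B→slot 5, H→slot 1, C→slot 4, A skipped, D skipped, I skipped, F skipped, G skipped.
Slots: [1:H] [2:E] [3:K] [4:C] [5:B] [6:J]
Profit = 63 + 76 + 84 + 57 + 74 + 96 = 450

450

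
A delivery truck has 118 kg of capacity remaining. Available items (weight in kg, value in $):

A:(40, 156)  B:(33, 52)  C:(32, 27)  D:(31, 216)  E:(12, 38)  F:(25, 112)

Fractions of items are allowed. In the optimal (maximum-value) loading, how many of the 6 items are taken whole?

4

Sort by value per unit weight and fill in that order.
Order: D (216/31=6.97) > F (112/25=4.48) > A (156/40=3.90) > E (38/12=3.17) > B (52/33=1.58) > C (27/32=0.84)
Fill: take D (31 @ 216) → take F (25 @ 112) → take A (40 @ 156) → take E (12 @ 38) → take 10/33 of B → 15.76; 118/118 used.
4 item(s) taken whole; one partial (take 10/33 of B).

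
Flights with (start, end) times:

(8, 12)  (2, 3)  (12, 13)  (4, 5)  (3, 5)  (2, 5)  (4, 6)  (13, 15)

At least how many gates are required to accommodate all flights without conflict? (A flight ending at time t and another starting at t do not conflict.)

4

Count concurrent intervals with a sweep; the peak is the room count.
Events (time:±→running): 2:+→1 2:+→2 3:-→1 3:+→2 4:+→3 4:+→4 … peak 4.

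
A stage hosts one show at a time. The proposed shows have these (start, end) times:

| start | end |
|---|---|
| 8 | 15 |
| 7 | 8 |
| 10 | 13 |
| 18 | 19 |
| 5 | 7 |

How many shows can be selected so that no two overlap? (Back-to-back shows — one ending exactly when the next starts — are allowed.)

Order by finish time; keep every interval that doesn't clash with the previous kept one.
Sorted by end: (5,7)  (7,8)  (10,13)  (8,15)  (18,19)
take (5,7); take (7,8); take (10,13); skip (8,15); take (18,19).
Selected 4 shows.

4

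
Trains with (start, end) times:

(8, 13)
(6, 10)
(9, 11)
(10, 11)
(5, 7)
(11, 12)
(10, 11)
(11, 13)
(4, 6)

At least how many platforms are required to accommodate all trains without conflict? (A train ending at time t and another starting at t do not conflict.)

Events (time:±→running): 4:+→1 5:+→2 6:-→1 6:+→2 7:-→1 8:+→2 9:+→3 10:-→2 10:+→3 10:+→4 … peak 4.

4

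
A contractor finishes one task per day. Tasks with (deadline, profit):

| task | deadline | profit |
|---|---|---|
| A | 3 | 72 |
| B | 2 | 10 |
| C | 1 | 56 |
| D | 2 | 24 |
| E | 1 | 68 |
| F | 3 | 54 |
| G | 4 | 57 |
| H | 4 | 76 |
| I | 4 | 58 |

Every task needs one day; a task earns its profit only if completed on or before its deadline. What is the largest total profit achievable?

274

Profit order: H=76 A=72 E=68 I=58 G=57 C=56 F=54 D=24 B=10
Assign: H→slot 4, A→slot 3, E→slot 1, I→slot 2, G skipped, C skipped, F skipped, D skipped, B skipped.
Slots: [1:E] [2:I] [3:A] [4:H]
Profit = 68 + 58 + 72 + 76 = 274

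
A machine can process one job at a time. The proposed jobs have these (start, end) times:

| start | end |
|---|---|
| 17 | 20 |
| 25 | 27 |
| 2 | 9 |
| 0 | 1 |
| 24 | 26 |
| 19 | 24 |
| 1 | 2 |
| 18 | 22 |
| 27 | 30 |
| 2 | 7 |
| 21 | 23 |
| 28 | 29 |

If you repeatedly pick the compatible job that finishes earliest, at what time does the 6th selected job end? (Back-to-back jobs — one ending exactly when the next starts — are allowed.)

26

By end time: (0,1), (1,2), (2,7), (2,9), (17,20), (18,22), (21,23), (19,24), (24,26), (25,27), (28,29), (27,30).
Pick (0,1); next start ≥ 1 → (1,2); next start ≥ 2 → (2,7); next start ≥ 7 → (17,20); next start ≥ 20 → (21,23); next start ≥ 23 → (24,26); next start ≥ 26 → (28,29).
Selected: (0,1) (1,2) (2,7) (17,20) (21,23) (24,26) (28,29)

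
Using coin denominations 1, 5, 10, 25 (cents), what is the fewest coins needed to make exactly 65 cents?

65 − 2×25→15 − 1×10→5 − 1×5→0
Total coins = 2 + 1 + 1 = 4

4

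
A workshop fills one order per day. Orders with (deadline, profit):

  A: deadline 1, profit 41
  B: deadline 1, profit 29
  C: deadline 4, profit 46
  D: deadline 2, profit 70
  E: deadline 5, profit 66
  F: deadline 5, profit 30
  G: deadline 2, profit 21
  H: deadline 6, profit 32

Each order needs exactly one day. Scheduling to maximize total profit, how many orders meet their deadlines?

Profit order: D=70 E=66 C=46 A=41 H=32 F=30 B=29 G=21
Assign: D→slot 2, E→slot 5, C→slot 4, A→slot 1, H→slot 6, F→slot 3, B skipped, G skipped.
Slots: [1:A] [2:D] [3:F] [4:C] [5:E] [6:H]
6 of 8 scheduled.

6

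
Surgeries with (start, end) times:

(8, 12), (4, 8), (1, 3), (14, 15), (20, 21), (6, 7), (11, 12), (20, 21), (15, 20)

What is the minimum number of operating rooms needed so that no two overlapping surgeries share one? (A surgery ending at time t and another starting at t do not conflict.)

2

Count concurrent intervals with a sweep; the peak is the room count.
Events (time:±→running): 1:+→1 3:-→0 4:+→1 6:+→2 … peak 2.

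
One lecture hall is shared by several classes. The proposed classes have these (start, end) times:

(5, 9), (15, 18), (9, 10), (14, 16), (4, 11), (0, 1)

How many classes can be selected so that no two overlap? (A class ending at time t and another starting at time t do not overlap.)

Sort by end time and greedily take each interval whose start is ≥ the last chosen end.
By end time: (0,1), (5,9), (9,10), (4,11), (14,16), (15,18).
Pick (0,1); next start ≥ 1 → (5,9); next start ≥ 9 → (9,10); next start ≥ 10 → (14,16).
Selected 4 classes.

4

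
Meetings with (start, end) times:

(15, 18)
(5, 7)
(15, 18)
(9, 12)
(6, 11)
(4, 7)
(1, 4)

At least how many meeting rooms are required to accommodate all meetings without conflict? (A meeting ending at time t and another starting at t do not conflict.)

3

starts: [1, 4, 5, 6, 9, 15, 15]
ends:   [4, 7, 7, 11, 12, 18, 18]
s1→1 e4→0 s4→1 s5→2 s6→3  — peak 3.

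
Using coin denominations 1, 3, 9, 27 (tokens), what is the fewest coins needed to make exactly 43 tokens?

5

43 − 1×27→16 − 1×9→7 − 2×3→1 − 1×1→0
Total coins = 1 + 1 + 2 + 1 = 5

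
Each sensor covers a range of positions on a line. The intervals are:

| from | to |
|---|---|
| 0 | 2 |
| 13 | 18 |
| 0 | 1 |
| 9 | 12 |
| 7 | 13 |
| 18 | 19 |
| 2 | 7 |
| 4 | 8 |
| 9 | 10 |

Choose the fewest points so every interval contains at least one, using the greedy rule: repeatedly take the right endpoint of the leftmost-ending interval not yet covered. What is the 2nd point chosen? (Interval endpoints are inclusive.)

Sort by right endpoint; whenever an interval is uncovered, place a point at its right end.
By right end: [0,1]  [0,2]  [2,7]  [4,8]  [9,10]  [9,12]  [7,13]  [13,18]  [18,19]
[0,1] uncovered → point at 1; [2,7] uncovered → point at 7; [9,10] uncovered → point at 10; [13,18] uncovered → point at 18.
Points: 1, 7, 10, 18 (4 total).

7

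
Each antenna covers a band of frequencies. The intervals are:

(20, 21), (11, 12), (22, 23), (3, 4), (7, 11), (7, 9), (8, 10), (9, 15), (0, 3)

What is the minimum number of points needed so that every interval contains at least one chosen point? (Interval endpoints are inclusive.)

Sorted: [0,3] [3,4] [7,9] [8,10] [7,11] [11,12] [9,15] [20,21] [22,23]
{[0,3],[3,4]} hit by 3; {[7,9],[8,10],[7,11]} hit by 9; {[11,12],[9,15]} hit by 12; {[20,21]} hit by 21; {[22,23]} hit by 23.
Points: 3, 9, 12, 21, 23 (5 total).

5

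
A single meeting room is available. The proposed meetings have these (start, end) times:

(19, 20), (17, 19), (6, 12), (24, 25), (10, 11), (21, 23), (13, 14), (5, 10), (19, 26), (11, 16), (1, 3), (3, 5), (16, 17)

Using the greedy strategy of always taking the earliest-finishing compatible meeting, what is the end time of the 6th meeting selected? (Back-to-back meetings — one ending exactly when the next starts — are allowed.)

17

Greedy by earliest finish: after sorting by end time, pick each interval compatible with the last pick.
By end time: (1,3), (3,5), (5,10), (10,11), (6,12), (13,14), (11,16), (16,17), (17,19), (19,20), (21,23), (24,25), (19,26).
Pick (1,3); next start ≥ 3 → (3,5); next start ≥ 5 → (5,10); next start ≥ 10 → (10,11); next start ≥ 11 → (13,14); next start ≥ 14 → (16,17); next start ≥ 17 → (17,19); next start ≥ 19 → (19,20); next start ≥ 20 → (21,23); next start ≥ 23 → (24,25).
Selected: (1,3) (3,5) (5,10) (10,11) (13,14) (16,17) (17,19) (19,20) (21,23) (24,25)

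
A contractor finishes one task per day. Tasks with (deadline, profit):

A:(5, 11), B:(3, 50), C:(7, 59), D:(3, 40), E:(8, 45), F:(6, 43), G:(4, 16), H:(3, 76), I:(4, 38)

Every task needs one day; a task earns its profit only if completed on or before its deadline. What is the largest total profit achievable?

362

By profit: H(d3,76), C(d7,59), B(d3,50), E(d8,45), F(d6,43), D(d3,40), I(d4,38), G(d4,16), A(d5,11)
H→slot 3; C→slot 7; B→slot 2; E→slot 8; F→slot 6; D→slot 1; I→slot 4; G skipped; A→slot 5.
Profit = 40 + 50 + 76 + 38 + 11 + 43 + 59 + 45 = 362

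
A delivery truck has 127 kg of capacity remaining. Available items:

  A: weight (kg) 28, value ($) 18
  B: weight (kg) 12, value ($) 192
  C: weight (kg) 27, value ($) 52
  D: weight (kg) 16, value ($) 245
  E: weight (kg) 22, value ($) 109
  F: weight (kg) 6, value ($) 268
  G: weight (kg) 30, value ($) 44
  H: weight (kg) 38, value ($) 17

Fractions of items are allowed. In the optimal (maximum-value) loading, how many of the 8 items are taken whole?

Sort by value per unit weight and fill in that order.
Order: F (268/6=44.67) > B (192/12=16.00) > D (245/16=15.31) > E (109/22=4.95) > C (52/27=1.93) > G (44/30=1.47) > A (18/28=0.64) > H (17/38=0.45)
Fill: take F (6 @ 268) → take B (12 @ 192) → take D (16 @ 245) → take E (22 @ 109) → take C (27 @ 52) → take G (30 @ 44) → take 14/28 of A → 9.00; 127/127 used.
6 item(s) taken whole; one partial (take 14/28 of A).

6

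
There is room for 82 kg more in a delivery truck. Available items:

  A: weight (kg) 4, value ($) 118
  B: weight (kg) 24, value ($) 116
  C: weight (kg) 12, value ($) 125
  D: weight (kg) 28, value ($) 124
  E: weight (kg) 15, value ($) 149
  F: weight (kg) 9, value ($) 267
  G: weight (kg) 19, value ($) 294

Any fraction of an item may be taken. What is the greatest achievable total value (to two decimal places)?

Greedy by value/weight ratio, highest first.
Ratios (sorted): F 29.67, A 29.50, G 15.47, C 10.42, E 9.93, B 4.83, D 4.43
take F (9 @ 267); take A (4 @ 118); take G (19 @ 294); take C (12 @ 125); take E (15 @ 149); take 23/24 of B → 111.17. Capacity used 82/82.
Total value = 1064.17

1064.17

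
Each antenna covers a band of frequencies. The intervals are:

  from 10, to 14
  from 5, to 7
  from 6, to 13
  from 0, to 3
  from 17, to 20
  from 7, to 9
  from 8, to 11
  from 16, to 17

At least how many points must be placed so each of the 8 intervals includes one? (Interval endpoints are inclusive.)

Sorted: [0,3] [5,7] [7,9] [8,11] [6,13] [10,14] [16,17] [17,20]
{[0,3]} hit by 3; {[5,7],[7,9]} hit by 7; {[8,11],[6,13],[10,14]} hit by 11; {[16,17],[17,20]} hit by 17.
Points: 3, 7, 11, 17 (4 total).

4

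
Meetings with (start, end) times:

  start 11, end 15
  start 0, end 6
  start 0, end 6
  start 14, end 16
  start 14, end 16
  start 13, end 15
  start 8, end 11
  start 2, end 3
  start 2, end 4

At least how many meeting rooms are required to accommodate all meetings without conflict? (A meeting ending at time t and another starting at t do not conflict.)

4

Count concurrent intervals with a sweep; the peak is the room count.
Events (time:±→running): 0:+→1 0:+→2 2:+→3 2:+→4 … peak 4.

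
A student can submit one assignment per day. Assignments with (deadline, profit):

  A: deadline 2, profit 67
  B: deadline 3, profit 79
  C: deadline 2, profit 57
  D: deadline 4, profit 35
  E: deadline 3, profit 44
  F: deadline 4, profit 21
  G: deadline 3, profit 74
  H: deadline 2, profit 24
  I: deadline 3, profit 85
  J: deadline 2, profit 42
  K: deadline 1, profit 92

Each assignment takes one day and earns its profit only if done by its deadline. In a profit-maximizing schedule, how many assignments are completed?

4

Take jobs in profit order; each goes to the latest open slot no later than its deadline.
Profit order: K=92 I=85 B=79 G=74 A=67 C=57 E=44 J=42 D=35 H=24 F=21
Assign: K→slot 1, I→slot 3, B→slot 2, G skipped, A skipped, C skipped, E skipped, J skipped, D→slot 4, H skipped, F skipped.
Slots: [1:K] [2:B] [3:I] [4:D]
4 of 11 scheduled.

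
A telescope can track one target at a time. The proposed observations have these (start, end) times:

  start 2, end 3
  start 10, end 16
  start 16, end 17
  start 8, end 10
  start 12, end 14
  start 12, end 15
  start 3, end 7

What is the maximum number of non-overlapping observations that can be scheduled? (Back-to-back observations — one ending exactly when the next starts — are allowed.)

Greedy by earliest finish: after sorting by end time, pick each interval compatible with the last pick.
By end time: (2,3), (3,7), (8,10), (12,14), (12,15), (10,16), (16,17).
Pick (2,3); next start ≥ 3 → (3,7); next start ≥ 7 → (8,10); next start ≥ 10 → (12,14); next start ≥ 14 → (16,17).
Selected 5 observations.

5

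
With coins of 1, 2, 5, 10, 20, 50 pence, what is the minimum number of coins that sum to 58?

4

58 = 1×50 + 1×5 + 1×2 + 1×1
Total coins = 1 + 1 + 1 + 1 = 4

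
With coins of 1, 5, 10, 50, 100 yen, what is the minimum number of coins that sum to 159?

7

Use the largest denomination that fits, subtract, and repeat.
159 = 1×100 + 1×50 + 1×5 + 4×1
Total coins = 1 + 1 + 1 + 4 = 7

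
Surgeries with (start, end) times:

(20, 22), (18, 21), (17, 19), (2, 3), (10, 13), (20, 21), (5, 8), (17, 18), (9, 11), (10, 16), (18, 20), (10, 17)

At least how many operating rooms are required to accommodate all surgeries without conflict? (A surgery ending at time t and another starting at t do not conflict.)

4

Events (time:±→running): 2:+→1 3:-→0 5:+→1 8:-→0 9:+→1 10:+→2 10:+→3 10:+→4 … peak 4.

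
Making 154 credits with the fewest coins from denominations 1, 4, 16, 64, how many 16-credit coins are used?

154 − 2×64→26 − 1×16→10 − 2×4→2 − 2×1→0
Count of 16: 1

1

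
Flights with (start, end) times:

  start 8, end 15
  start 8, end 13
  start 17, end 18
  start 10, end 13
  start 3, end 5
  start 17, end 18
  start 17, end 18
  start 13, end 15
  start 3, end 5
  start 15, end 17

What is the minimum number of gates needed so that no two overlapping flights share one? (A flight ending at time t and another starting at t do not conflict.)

Count concurrent intervals with a sweep; the peak is the room count.
starts: [3, 3, 8, 8, 10, 13, 15, 17, 17, 17]
ends:   [5, 5, 13, 13, 15, 15, 17, 18, 18, 18]
s3→1 s3→2 e5→1 e5→0 s8→1 s8→2 s10→3  — peak 3.

3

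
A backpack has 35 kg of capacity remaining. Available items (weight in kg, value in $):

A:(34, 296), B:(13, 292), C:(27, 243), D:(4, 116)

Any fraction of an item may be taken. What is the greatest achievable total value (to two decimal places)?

Greedy by value/weight ratio, highest first.
Order: D (116/4=29.00) > B (292/13=22.46) > C (243/27=9.00) > A (296/34=8.71)
Fill: take D (4 @ 116) → take B (13 @ 292) → take 18/27 of C → 162.00; 35/35 used.
Total value = 570.00

570.00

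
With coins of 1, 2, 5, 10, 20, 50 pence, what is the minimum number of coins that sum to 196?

196 − 3×50→46 − 2×20→6 − 1×5→1 − 1×1→0
Total coins = 3 + 2 + 1 + 1 = 7

7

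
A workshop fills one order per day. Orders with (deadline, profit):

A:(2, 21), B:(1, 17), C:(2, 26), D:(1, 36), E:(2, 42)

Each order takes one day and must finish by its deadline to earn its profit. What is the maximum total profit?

By profit: E(d2,42), D(d1,36), C(d2,26), A(d2,21), B(d1,17)
E→slot 2; D→slot 1; C skipped; A skipped; B skipped.
Profit = 36 + 42 = 78

78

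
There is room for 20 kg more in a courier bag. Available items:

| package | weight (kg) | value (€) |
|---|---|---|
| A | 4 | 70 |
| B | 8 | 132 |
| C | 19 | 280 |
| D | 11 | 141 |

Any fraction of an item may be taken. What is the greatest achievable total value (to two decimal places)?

Sort by value per unit weight and fill in that order.
Ratios (sorted): A 17.50, B 16.50, C 14.74, D 12.82
take A (4 @ 70); take B (8 @ 132); take 8/19 of C → 117.89. Capacity used 20/20.
Total value = 319.89

319.89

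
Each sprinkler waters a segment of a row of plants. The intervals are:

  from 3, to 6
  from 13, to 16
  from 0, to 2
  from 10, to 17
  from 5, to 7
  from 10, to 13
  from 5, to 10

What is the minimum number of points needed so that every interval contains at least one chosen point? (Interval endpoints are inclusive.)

3

Sort by right endpoint; whenever an interval is uncovered, place a point at its right end.
Sorted: [0,2] [3,6] [5,7] [5,10] [10,13] [13,16] [10,17]
{[0,2]} hit by 2; {[3,6],[5,7],[5,10]} hit by 6; {[10,13],[13,16],[10,17]} hit by 13.
Points: 2, 6, 13 (3 total).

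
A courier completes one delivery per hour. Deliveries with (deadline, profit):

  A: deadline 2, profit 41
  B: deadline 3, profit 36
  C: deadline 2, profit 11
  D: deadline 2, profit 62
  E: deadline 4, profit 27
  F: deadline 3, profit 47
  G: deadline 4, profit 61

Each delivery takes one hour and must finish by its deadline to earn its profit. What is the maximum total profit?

Take jobs in profit order; each goes to the latest open slot no later than its deadline.
By profit: D(d2,62), G(d4,61), F(d3,47), A(d2,41), B(d3,36), E(d4,27), C(d2,11)
D→slot 2; G→slot 4; F→slot 3; A→slot 1; B skipped; E skipped; C skipped.
Profit = 41 + 62 + 47 + 61 = 211

211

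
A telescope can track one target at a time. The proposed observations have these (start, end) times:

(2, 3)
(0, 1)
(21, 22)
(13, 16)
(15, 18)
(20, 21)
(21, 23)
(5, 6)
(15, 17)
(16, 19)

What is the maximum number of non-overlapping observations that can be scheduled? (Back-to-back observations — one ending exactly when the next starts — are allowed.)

7

Sort by end time and greedily take each interval whose start is ≥ the last chosen end.
By end time: (0,1), (2,3), (5,6), (13,16), (15,17), (15,18), (16,19), (20,21), (21,22), (21,23).
Pick (0,1); next start ≥ 1 → (2,3); next start ≥ 3 → (5,6); next start ≥ 6 → (13,16); next start ≥ 16 → (16,19); next start ≥ 19 → (20,21); next start ≥ 21 → (21,22).
Selected 7 observations.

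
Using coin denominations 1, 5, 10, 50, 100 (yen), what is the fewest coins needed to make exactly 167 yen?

6

167 − 1×100→67 − 1×50→17 − 1×10→7 − 1×5→2 − 2×1→0
Total coins = 1 + 1 + 1 + 1 + 2 = 6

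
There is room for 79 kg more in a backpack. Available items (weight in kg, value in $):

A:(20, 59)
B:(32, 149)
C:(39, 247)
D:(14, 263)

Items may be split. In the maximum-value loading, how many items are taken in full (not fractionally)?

Order: D (263/14=18.79) > C (247/39=6.33) > B (149/32=4.66) > A (59/20=2.95)
Fill: take D (14 @ 263) → take C (39 @ 247) → take 26/32 of B → 121.06; 79/79 used.
2 item(s) taken whole; one partial (take 26/32 of B).

2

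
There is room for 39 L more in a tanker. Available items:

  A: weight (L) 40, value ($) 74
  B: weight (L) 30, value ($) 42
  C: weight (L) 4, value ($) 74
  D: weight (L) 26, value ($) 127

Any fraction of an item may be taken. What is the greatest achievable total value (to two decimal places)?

217.65

Order: C (74/4=18.50) > D (127/26=4.88) > A (74/40=1.85) > B (42/30=1.40)
Fill: take C (4 @ 74) → take D (26 @ 127) → take 9/40 of A → 16.65; 39/39 used.
Total value = 217.65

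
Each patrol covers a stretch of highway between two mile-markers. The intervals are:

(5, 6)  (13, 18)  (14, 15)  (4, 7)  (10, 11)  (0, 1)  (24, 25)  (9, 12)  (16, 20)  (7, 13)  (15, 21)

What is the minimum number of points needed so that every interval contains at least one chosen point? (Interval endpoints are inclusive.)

6

Sort by right endpoint; whenever an interval is uncovered, place a point at its right end.
Sorted: [0,1] [5,6] [4,7] [10,11] [9,12] [7,13] [14,15] [13,18] [16,20] [15,21] [24,25]
{[0,1]} hit by 1; {[5,6],[4,7]} hit by 6; {[10,11],[9,12],[7,13]} hit by 11; {[14,15],[13,18]} hit by 15; {[16,20],[15,21]} hit by 20; {[24,25]} hit by 25.
Points: 1, 6, 11, 15, 20, 25 (6 total).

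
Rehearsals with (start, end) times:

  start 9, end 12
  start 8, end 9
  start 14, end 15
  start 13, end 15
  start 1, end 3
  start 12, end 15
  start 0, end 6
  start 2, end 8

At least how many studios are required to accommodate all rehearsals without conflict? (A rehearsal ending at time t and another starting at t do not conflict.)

3

Events (time:±→running): 0:+→1 1:+→2 2:+→3 … peak 3.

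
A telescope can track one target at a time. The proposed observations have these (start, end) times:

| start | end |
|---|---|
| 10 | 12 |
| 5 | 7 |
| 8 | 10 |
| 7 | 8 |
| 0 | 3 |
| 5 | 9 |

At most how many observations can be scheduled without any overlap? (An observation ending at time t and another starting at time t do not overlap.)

Sort by end time and greedily take each interval whose start is ≥ the last chosen end.
Sorted by end: (0,3)  (5,7)  (7,8)  (5,9)  (8,10)  (10,12)
take (0,3); take (5,7); take (7,8); take (8,10); take (10,12).
Selected 5 observations.

5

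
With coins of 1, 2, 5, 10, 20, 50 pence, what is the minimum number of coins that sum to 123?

Use the largest denomination that fits, subtract, and repeat.
123 − 2×50→23 − 1×20→3 − 1×2→1 − 1×1→0
Total coins = 2 + 1 + 1 + 1 = 5

5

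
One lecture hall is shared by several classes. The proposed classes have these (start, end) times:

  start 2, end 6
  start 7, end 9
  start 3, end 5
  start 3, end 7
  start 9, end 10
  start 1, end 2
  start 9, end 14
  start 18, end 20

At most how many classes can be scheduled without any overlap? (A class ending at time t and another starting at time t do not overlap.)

5

Order by finish time; keep every interval that doesn't clash with the previous kept one.
Sorted by end: (1,2)  (3,5)  (2,6)  (3,7)  (7,9)  (9,10)  (9,14)  (18,20)
take (1,2); take (3,5); skip (2,6); take (7,9); take (9,10); take (18,20).
Selected 5 classes.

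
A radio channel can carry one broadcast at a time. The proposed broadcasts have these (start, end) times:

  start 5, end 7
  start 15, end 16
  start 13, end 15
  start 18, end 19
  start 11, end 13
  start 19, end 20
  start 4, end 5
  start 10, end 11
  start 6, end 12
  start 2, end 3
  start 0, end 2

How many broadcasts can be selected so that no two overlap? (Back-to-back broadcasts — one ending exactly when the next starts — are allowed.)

10

Sorted by end: (0,2)  (2,3)  (4,5)  (5,7)  (10,11)  (6,12)  (11,13)  (13,15)  (15,16)  (18,19)  (19,20)
take (0,2); take (2,3); take (4,5); take (5,7); take (10,11); take (11,13); take (13,15); take (15,16); take (18,19); take (19,20).
Selected 10 broadcasts.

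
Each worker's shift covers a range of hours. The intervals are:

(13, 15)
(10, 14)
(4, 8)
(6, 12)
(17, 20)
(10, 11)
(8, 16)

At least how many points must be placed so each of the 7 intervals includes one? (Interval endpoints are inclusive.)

By right end: [4,8]  [10,11]  [6,12]  [10,14]  [13,15]  [8,16]  [17,20]
[4,8] uncovered → point at 8; [10,11] uncovered → point at 11; [13,15] uncovered → point at 15; [17,20] uncovered → point at 20.
Points: 8, 11, 15, 20 (4 total).

4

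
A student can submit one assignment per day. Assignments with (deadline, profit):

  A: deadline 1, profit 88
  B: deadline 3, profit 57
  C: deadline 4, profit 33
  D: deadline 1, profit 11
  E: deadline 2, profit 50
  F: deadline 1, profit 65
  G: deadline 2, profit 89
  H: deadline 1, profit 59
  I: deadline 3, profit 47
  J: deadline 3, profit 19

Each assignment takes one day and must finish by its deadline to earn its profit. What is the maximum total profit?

267

Sort by profit descending; place each in the latest free slot ≤ its deadline.
By profit: G(d2,89), A(d1,88), F(d1,65), H(d1,59), B(d3,57), E(d2,50), I(d3,47), C(d4,33), J(d3,19), D(d1,11)
G→slot 2; A→slot 1; F skipped; H skipped; B→slot 3; E skipped; I skipped; C→slot 4; J skipped; D skipped.
Profit = 88 + 89 + 57 + 33 = 267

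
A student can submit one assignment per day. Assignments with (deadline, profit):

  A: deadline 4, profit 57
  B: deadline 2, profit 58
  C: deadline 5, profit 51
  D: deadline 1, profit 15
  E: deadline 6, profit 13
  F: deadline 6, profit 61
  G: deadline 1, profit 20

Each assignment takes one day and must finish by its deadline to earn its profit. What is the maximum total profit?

By profit: F(d6,61), B(d2,58), A(d4,57), C(d5,51), G(d1,20), D(d1,15), E(d6,13)
F→slot 6; B→slot 2; A→slot 4; C→slot 5; G→slot 1; D skipped; E→slot 3.
Profit = 20 + 58 + 13 + 57 + 51 + 61 = 260

260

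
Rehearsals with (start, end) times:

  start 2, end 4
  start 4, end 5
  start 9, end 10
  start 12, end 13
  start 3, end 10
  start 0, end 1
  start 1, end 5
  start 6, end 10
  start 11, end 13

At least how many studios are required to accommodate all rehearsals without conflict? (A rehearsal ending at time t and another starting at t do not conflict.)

3

Events (time:±→running): 0:+→1 1:-→0 1:+→1 2:+→2 3:+→3 … peak 3.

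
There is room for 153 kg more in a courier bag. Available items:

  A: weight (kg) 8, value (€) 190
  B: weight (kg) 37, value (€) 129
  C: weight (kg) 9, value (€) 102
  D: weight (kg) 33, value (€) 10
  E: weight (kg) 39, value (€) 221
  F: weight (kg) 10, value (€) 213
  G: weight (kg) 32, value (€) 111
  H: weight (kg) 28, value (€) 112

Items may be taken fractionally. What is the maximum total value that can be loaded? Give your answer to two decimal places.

1043.31

Greedy by value/weight ratio, highest first.
Ratios (sorted): A 23.75, F 21.30, C 11.33, E 5.67, H 4.00, B 3.49, G 3.47, D 0.30
take A (8 @ 190); take F (10 @ 213); take C (9 @ 102); take E (39 @ 221); take H (28 @ 112); take B (37 @ 129); take 22/32 of G → 76.31. Capacity used 153/153.
Total value = 1043.31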